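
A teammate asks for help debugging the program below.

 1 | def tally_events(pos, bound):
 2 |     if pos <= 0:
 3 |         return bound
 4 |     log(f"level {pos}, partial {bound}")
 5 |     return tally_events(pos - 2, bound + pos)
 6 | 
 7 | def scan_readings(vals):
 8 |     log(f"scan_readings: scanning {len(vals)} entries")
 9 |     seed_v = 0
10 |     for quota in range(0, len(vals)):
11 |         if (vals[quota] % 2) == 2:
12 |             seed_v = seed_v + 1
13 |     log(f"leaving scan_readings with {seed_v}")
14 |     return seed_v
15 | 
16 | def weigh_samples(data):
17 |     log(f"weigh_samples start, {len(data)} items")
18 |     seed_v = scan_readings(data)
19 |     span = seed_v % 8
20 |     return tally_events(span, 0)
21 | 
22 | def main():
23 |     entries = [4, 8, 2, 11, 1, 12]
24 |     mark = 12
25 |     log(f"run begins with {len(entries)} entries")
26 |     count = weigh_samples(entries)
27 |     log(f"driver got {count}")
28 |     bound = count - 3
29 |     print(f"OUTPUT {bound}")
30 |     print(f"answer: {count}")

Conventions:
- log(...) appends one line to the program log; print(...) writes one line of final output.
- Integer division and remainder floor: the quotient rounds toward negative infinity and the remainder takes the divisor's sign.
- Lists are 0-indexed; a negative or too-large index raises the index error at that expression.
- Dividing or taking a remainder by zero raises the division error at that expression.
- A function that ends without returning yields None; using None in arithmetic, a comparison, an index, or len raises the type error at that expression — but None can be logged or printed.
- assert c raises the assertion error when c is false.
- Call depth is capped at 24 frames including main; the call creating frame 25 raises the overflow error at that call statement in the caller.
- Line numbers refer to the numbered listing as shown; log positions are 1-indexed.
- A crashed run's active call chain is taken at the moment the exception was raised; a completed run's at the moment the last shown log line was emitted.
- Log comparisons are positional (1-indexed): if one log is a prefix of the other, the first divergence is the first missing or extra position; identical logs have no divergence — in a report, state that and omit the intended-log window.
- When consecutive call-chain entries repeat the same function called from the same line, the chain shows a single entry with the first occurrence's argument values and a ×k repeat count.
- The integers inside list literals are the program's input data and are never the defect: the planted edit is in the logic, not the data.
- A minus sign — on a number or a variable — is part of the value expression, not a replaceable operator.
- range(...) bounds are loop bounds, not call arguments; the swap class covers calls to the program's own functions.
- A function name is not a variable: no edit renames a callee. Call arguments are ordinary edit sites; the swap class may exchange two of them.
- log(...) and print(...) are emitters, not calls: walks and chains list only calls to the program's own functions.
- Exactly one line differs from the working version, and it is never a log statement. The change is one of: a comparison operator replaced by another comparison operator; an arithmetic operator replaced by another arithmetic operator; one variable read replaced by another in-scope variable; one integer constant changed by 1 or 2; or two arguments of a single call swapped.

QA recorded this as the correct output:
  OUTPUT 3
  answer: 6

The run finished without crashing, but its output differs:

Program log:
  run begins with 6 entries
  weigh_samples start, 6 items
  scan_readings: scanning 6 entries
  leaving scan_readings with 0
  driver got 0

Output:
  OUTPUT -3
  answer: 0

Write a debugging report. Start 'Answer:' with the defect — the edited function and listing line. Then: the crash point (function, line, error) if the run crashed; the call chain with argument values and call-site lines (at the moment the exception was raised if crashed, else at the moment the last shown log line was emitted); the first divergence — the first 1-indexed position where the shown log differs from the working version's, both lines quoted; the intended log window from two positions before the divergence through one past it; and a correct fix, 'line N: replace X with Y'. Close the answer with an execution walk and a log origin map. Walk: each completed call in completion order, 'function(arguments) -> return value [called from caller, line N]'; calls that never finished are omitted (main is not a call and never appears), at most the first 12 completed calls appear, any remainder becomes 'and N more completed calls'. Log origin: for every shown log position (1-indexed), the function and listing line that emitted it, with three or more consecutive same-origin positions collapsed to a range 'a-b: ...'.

Answer: the defect is in scan_readings at line 11.
Key fact: At log position 4 the runs split — shown 'leaving scan_readings with 0', but the working version logs 'leaving scan_readings with 4'.
Call chain: main.
First divergence: position 4; shown 'leaving scan_readings with 0' vs intended 'leaving scan_readings with 4'.
Intended log window:
  2: weigh_samples start, 6 items
  3: scan_readings: scanning 6 entries
  4: leaving scan_readings with 4
  5: level 4, partial 0
Execution walk:
  scan_readings([4, 8, 2, 11, 1, 12]) -> 0  [called from weigh_samples, line 18]
  tally_events(0, 0) -> 0  [called from weigh_samples, line 20]
  weigh_samples([4, 8, 2, 11, 1, 12]) -> 0  [called from main, line 26]
Origin of each log line:
  1: from main, line 25
  2: from weigh_samples, line 17
  3: from scan_readings, line 8
  4: from scan_readings, line 13
  5: from main, line 27
A correct fix: line 11: replace `(vals[quota] % 2) == 2` with `(vals[quota] % 2) == 0`.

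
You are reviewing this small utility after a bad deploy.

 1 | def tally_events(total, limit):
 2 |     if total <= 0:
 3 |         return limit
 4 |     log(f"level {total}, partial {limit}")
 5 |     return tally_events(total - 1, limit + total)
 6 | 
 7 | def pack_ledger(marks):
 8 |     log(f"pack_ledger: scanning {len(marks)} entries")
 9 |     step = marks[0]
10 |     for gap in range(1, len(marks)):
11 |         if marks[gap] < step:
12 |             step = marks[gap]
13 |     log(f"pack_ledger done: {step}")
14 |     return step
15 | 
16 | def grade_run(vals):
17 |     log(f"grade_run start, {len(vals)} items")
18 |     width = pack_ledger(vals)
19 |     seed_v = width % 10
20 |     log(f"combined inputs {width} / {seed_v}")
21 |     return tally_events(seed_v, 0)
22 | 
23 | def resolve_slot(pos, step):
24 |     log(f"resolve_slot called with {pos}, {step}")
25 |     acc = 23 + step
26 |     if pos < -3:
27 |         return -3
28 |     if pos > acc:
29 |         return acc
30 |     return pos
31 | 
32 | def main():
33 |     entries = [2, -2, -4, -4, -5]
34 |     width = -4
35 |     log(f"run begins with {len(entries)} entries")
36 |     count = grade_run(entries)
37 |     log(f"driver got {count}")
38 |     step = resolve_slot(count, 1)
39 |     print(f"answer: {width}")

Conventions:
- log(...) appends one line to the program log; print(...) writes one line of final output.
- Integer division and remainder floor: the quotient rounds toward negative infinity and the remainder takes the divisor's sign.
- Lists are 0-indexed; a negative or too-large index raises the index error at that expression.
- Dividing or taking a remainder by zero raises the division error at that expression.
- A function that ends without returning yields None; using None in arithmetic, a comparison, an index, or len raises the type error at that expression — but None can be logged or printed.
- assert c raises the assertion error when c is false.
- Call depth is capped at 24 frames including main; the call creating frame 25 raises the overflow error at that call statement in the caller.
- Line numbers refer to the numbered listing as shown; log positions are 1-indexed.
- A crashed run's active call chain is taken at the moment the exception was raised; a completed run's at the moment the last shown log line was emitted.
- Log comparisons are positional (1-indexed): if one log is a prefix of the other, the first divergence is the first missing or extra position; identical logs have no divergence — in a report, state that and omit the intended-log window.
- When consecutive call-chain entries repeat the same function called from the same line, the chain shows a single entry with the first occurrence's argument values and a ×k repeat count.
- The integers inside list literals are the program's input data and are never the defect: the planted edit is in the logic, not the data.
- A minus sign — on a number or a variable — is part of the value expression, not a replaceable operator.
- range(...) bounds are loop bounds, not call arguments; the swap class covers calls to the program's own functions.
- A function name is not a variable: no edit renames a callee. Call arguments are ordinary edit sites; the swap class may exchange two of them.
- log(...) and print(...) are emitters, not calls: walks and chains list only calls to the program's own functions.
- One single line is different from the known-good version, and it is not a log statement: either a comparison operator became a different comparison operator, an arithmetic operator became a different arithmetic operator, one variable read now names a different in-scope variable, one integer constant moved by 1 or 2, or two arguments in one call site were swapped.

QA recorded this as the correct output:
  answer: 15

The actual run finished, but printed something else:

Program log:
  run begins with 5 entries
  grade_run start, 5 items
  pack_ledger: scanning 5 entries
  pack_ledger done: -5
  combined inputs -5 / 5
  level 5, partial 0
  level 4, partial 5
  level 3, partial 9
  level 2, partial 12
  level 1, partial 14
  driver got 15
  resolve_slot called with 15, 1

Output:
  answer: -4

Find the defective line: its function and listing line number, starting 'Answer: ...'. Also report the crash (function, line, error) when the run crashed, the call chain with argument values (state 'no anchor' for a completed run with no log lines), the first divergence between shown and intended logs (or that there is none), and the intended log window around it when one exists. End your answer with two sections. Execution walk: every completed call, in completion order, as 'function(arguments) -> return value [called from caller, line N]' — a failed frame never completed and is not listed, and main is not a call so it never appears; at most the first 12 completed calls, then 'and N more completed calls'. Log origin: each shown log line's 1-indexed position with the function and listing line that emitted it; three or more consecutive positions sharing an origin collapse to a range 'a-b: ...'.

Answer: the defect is in main at line 39.
The tell: Log streams are identical — the defect surfaces only in the printed output.
Call chain: main -> resolve_slot(15, 1) (called at line 38).
First divergence: none — the logs agree in full.
Execution walk:
  pack_ledger([2, -2, -4, -4, -5]) -> -5  [called from grade_run, line 18]
  tally_events(0, 15) -> 15  [called from tally_events, line 5]
  tally_events(1, 14) -> 15  [called from tally_events, line 5]
  tally_events(2, 12) -> 15  [called from tally_events, line 5]
  tally_events(3, 9) -> 15  [called from tally_events, line 5]
  tally_events(4, 5) -> 15  [called from tally_events, line 5]
  tally_events(5, 0) -> 15  [called from grade_run, line 21]
  grade_run([2, -2, -4, -4, -5]) -> 15  [called from main, line 36]
  resolve_slot(15, 1) -> 15  [called from main, line 38]
Log origins:
  1: logged in main at line 35
  2: logged in grade_run at line 17
  3: logged in pack_ledger at line 8
  4: logged in pack_ledger at line 13
  5: logged in grade_run at line 20
  6-10: logged in tally_events at line 4
  11: logged in main at line 37
  12: logged in resolve_slot at line 24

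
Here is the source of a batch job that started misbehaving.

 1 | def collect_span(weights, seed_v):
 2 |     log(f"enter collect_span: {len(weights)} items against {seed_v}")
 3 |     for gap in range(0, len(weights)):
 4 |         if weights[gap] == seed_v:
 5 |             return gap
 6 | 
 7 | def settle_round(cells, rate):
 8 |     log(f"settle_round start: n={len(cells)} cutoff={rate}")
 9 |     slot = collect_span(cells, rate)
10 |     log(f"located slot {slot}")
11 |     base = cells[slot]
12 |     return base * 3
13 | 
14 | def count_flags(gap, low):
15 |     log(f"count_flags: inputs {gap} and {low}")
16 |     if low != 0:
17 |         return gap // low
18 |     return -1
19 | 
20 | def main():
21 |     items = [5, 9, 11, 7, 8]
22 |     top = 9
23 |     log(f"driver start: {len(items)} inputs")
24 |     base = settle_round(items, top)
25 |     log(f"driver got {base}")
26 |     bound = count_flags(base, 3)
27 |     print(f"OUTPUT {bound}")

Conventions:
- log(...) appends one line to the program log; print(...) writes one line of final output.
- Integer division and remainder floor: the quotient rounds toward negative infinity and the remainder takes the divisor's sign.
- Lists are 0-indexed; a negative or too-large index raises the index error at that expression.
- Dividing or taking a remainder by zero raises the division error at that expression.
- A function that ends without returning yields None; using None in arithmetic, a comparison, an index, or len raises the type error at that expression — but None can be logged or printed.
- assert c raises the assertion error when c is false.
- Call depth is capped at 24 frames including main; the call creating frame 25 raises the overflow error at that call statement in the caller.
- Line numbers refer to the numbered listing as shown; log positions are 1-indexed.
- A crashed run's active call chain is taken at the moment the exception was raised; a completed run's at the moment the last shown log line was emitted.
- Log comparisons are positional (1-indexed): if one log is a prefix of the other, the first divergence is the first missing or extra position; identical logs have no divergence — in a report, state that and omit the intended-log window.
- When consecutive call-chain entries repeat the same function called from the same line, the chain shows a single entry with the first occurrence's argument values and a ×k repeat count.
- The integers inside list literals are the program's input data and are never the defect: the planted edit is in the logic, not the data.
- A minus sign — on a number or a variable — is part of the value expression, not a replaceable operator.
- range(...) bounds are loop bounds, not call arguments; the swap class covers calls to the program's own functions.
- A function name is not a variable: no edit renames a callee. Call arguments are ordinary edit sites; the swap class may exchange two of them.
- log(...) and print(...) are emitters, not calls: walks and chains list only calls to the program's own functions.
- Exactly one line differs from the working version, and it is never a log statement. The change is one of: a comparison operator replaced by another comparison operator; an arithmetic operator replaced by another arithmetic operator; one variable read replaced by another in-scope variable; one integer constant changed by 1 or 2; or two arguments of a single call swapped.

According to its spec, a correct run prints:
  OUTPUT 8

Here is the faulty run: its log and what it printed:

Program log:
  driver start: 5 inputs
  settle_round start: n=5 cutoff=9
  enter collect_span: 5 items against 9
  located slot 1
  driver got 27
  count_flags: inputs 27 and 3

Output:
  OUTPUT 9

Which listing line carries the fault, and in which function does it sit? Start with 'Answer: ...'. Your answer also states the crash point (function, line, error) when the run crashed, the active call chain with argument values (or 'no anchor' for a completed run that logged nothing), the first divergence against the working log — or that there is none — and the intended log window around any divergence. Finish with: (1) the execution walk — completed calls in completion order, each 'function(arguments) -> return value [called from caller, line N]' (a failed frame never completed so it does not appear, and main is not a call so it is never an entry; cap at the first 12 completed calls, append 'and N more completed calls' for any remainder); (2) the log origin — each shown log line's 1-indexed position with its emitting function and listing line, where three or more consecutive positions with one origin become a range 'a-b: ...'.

Answer: the defect is in main at line 22.
Key fact: Everything matches until log position 2, which reads 'settle_round start: n=5 cutoff=9' in place of 'settle_round start: n=5 cutoff=8'.
Call chain: main -> count_flags(27, 3) (called at line 26).
First divergence: position 2 — the shown line 'settle_round start: n=5 cutoff=9' should read 'settle_round start: n=5 cutoff=8'.
Intended log window:
  1: driver start: 5 inputs
  2: settle_round start: n=5 cutoff=8
  3: enter collect_span: 5 items against 8
Execution walk:
  collect_span([5, 9, 11, 7, 8], 9) -> 1  [called from settle_round, line 9]
  settle_round([5, 9, 11, 7, 8], 9) -> 27  [called from main, line 24]
  count_flags(27, 3) -> 9  [called from main, line 26]
Log origin:
  1: from main, line 23
  2: from settle_round, line 8
  3: from collect_span, line 2
  4: from settle_round, line 10
  5: from main, line 25
  6: from count_flags, line 15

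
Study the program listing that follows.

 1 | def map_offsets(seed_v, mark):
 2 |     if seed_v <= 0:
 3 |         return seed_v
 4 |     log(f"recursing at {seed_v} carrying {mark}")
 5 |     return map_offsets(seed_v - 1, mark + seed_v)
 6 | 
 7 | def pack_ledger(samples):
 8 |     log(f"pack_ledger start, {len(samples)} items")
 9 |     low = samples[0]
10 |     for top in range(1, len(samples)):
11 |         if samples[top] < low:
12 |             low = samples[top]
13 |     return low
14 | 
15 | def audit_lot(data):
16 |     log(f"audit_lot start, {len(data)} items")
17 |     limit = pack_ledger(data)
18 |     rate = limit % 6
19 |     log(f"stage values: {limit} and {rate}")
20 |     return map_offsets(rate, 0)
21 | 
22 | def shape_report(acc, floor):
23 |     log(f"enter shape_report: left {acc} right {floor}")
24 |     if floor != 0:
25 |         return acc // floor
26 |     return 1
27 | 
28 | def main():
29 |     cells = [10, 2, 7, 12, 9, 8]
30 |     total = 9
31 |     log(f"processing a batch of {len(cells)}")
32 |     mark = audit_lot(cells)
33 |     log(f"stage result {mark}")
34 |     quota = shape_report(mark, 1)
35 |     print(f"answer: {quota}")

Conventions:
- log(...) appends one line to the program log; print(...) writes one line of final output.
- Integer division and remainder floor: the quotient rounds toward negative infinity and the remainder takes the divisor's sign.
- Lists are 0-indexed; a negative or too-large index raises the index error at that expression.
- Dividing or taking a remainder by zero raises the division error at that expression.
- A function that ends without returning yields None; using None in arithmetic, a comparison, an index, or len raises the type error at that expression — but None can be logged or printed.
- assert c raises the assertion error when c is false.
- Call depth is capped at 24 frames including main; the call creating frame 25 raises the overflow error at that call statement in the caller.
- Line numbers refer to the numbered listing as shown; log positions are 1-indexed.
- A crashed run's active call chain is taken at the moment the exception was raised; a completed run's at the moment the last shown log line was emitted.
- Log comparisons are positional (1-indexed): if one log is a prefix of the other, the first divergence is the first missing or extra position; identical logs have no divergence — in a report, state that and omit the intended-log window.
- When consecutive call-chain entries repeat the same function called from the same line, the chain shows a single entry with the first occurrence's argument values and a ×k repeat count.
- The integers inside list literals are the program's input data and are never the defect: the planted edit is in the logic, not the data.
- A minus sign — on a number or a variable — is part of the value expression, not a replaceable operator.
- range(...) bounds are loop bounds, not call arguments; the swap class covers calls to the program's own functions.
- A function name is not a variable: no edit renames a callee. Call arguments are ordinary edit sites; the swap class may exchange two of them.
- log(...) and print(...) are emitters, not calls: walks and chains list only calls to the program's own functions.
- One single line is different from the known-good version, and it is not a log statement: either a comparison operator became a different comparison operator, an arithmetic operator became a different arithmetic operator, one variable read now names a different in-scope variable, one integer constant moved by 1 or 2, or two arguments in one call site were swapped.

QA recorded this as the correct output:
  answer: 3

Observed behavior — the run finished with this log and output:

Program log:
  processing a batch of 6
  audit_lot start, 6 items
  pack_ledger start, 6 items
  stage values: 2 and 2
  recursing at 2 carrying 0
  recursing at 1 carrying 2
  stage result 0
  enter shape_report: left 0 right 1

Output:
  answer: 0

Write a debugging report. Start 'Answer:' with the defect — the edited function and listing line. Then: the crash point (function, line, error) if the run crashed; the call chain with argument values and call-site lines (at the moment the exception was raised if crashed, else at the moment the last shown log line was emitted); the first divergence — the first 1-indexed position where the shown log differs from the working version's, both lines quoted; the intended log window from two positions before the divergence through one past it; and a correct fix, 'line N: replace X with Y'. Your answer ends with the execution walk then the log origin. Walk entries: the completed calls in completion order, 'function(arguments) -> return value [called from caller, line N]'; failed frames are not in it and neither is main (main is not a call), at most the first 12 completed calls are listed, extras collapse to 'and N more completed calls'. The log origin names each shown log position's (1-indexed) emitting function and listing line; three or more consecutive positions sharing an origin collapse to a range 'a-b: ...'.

Answer: the defect is in map_offsets at line 3.
Key observation: The log first diverges at position 7: the faulty run prints 'stage result 0' where the working version prints 'stage result 3'.
Call chain: main -> shape_report(0, 1) (called at line 34).
First divergence: position 7 — the shown line 'stage result 0' should read 'stage result 3'.
Intended log window:
  5: recursing at 2 carrying 0
  6: recursing at 1 carrying 2
  7: stage result 3
  8: enter shape_report: left 3 right 1
Execution walk:
  pack_ledger([10, 2, 7, 12, 9, 8]) -> 2  [called from audit_lot, line 17]
  map_offsets(0, 3) -> 0  [called from map_offsets, line 5]
  map_offsets(1, 2) -> 0  [called from map_offsets, line 5]
  map_offsets(2, 0) -> 0  [called from audit_lot, line 20]
  audit_lot([10, 2, 7, 12, 9, 8]) -> 0  [called from main, line 32]
  shape_report(0, 1) -> 0  [called from main, line 34]
Log origin:
  1: from main, line 31
  2: from audit_lot, line 16
  3: from pack_ledger, line 8
  4: from audit_lot, line 19
  5: from map_offsets, line 4
  6: from map_offsets, line 4
  7: from main, line 33
  8: from shape_report, line 23
A correct fix: line 3: replace `seed_v` with `mark`.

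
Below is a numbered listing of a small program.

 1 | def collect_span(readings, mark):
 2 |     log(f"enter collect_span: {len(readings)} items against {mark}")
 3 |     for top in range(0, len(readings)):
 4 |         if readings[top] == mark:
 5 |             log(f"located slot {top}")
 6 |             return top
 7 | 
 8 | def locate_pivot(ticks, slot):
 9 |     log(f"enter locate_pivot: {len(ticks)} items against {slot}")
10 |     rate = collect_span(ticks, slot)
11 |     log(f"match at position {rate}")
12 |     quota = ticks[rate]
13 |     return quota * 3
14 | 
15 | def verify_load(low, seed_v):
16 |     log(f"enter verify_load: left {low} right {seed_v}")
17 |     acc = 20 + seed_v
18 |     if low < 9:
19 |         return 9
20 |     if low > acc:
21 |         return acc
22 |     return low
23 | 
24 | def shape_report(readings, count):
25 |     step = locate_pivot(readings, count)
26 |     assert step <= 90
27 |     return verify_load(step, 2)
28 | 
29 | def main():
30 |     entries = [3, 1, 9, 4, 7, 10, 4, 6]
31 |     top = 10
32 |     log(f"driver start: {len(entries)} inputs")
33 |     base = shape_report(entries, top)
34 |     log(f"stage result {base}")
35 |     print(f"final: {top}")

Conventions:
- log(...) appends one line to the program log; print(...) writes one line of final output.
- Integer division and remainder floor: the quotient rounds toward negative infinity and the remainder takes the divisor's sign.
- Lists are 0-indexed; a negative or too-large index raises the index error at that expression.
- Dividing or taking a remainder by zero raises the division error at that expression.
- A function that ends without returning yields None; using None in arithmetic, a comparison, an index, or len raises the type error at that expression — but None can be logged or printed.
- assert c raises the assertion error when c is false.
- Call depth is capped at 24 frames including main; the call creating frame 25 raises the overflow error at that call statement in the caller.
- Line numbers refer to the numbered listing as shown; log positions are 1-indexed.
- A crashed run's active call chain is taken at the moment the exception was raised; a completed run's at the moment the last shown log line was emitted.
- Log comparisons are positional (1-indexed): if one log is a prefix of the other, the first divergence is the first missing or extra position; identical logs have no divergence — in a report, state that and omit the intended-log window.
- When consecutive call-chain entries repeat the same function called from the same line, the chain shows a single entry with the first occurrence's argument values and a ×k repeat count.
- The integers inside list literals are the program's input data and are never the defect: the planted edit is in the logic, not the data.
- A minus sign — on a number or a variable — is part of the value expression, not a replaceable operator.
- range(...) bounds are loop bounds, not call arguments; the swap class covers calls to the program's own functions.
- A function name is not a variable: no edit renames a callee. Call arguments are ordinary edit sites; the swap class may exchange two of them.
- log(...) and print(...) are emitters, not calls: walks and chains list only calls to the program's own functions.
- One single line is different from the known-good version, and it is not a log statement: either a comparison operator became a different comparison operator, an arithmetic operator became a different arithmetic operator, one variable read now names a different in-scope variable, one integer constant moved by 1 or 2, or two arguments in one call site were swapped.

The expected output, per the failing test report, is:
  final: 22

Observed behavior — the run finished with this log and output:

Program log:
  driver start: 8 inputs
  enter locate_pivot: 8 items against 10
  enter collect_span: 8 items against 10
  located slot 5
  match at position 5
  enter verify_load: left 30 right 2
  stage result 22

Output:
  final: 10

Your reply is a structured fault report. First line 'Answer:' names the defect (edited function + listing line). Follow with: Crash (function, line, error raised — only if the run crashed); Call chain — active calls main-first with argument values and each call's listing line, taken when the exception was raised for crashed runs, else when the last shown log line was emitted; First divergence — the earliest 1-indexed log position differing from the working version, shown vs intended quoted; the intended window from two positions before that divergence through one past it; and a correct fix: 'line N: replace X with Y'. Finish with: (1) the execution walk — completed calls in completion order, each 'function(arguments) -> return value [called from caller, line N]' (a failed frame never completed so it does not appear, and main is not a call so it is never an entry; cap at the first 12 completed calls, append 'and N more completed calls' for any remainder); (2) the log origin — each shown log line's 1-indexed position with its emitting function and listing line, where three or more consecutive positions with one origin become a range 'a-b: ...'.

Answer: the defect is in main at line 35.
Key observation: Every logged value matches the working version; the printed result is what differs.
Call chain: main.
First divergence: none; the two logs match at every position.
Execution walk:
  collect_span([3, 1, 9, 4, 7, 10, 4, 6], 10) -> 5  [called from locate_pivot, line 10]
  locate_pivot([3, 1, 9, 4, 7, 10, 4, 6], 10) -> 30  [called from shape_report, line 25]
  verify_load(30, 2) -> 22  [called from shape_report, line 27]
  shape_report([3, 1, 9, 4, 7, 10, 4, 6], 10) -> 22  [called from main, line 33]
Log line origins:
  1: from main, line 32
  2: from locate_pivot, line 9
  3: from collect_span, line 2
  4: from collect_span, line 5
  5: from locate_pivot, line 11
  6: from verify_load, line 16
  7: from main, line 34
A correct fix: line 35: replace `top` with `base`.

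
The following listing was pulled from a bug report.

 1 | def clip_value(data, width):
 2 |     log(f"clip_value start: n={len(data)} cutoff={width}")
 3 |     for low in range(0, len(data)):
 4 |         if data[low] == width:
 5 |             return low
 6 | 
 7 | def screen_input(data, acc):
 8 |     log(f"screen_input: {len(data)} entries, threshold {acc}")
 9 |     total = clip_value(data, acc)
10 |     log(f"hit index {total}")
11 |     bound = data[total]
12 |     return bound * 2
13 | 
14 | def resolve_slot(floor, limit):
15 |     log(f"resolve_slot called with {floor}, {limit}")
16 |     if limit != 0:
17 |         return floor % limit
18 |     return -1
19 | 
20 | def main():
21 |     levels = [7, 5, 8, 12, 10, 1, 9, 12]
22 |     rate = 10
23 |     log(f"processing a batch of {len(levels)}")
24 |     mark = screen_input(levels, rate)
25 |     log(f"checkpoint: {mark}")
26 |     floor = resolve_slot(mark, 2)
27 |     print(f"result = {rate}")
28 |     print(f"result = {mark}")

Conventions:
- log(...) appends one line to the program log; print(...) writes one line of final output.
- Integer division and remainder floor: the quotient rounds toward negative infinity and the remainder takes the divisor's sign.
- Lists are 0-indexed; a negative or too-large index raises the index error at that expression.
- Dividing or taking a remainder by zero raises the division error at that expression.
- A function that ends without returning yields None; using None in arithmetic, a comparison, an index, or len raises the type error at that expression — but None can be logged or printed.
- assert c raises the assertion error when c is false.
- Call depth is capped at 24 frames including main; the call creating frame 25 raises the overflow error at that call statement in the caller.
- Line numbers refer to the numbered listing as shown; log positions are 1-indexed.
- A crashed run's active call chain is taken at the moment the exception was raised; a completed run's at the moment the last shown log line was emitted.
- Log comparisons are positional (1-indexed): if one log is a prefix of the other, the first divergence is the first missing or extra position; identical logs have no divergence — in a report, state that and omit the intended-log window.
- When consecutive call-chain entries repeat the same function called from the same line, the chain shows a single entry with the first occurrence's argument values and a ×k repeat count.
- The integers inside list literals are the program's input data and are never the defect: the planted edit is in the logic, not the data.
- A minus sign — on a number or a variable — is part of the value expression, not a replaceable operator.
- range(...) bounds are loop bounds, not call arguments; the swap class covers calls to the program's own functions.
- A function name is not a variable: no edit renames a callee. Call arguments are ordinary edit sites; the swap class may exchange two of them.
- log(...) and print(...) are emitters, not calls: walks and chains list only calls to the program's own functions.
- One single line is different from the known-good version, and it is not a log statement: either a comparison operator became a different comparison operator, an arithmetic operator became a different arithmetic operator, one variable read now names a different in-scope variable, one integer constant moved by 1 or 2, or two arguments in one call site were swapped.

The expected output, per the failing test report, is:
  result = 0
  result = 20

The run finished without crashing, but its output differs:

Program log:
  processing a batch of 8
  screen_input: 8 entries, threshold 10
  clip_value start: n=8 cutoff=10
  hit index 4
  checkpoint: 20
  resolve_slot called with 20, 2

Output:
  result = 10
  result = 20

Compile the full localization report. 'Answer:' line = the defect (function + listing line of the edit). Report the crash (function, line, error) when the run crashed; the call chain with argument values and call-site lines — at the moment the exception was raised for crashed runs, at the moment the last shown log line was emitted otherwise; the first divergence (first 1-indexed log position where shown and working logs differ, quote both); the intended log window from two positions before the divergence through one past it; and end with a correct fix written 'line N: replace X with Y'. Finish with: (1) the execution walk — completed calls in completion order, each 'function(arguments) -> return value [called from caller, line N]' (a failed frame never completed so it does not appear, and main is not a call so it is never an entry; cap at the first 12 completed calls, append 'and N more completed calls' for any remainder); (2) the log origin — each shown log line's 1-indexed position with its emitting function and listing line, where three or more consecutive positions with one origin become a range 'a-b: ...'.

Answer: the defect is in main at line 27.
The tell: Log streams are identical — the defect surfaces only in the printed output.
Call chain: main -> resolve_slot(20, 2) (called at line 26).
First divergence: none (the log streams are identical).
Execution walk:
  clip_value([7, 5, 8, 12, 10, 1, 9, 12], 10) -> 4  [called from screen_input, line 9]
  screen_input([7, 5, 8, 12, 10, 1, 9, 12], 10) -> 20  [called from main, line 24]
  resolve_slot(20, 2) -> 0  [called from main, line 26]
Origin of each log line:
  1: logged in main at line 23
  2: logged in screen_input at line 8
  3: logged in clip_value at line 2
  4: logged in screen_input at line 10
  5: logged in main at line 25
  6: logged in resolve_slot at line 15
A correct fix: line 27: replace `rate` with `floor`.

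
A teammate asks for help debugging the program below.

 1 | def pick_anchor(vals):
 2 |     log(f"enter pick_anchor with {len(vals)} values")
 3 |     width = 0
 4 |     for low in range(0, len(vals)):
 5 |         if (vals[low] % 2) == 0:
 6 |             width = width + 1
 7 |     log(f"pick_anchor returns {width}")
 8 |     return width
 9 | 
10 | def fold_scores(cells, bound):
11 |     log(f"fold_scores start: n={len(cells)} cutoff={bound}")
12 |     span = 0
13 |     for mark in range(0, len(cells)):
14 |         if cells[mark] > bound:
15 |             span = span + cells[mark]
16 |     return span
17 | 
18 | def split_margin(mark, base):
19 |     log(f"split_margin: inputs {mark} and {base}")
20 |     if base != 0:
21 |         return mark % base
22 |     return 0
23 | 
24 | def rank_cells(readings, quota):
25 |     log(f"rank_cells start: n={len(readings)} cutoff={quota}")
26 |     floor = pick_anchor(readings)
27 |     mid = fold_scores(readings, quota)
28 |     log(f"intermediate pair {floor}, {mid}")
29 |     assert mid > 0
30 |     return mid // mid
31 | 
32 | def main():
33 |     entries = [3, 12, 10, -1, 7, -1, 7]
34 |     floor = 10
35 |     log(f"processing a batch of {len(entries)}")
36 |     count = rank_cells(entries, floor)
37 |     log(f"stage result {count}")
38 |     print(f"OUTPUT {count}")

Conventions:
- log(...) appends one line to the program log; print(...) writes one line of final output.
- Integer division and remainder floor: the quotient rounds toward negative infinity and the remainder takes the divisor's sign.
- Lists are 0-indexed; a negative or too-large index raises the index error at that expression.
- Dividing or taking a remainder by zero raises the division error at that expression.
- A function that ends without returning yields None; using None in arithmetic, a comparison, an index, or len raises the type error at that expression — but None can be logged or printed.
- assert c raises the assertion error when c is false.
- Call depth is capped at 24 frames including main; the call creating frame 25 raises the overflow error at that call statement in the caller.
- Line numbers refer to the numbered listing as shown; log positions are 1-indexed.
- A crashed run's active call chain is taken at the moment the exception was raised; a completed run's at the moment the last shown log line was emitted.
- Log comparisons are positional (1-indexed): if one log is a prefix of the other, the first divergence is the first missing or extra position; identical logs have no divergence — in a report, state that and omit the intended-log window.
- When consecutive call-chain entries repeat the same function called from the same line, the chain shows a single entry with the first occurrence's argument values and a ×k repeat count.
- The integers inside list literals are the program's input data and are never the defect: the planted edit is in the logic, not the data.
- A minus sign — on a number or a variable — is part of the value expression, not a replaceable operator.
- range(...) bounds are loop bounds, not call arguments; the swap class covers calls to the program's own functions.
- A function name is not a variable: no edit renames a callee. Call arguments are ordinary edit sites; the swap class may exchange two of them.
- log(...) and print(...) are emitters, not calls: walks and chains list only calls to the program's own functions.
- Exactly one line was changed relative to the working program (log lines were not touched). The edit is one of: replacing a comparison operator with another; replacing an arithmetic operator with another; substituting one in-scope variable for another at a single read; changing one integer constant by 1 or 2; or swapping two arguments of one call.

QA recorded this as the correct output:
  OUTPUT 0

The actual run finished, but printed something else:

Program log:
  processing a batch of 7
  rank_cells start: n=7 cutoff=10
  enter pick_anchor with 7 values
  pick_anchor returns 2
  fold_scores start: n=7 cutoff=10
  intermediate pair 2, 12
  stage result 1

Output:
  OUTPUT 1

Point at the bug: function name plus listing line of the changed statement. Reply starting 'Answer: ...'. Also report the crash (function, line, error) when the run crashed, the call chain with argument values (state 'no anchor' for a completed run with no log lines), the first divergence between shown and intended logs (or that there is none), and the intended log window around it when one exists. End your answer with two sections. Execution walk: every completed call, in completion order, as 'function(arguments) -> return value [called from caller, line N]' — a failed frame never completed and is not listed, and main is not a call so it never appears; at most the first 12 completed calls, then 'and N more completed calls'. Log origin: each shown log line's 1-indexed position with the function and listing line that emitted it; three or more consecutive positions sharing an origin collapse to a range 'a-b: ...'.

Answer: the defect is in rank_cells at line 30.
Key fact: Everything matches until log position 7, which reads 'stage result 1' in place of 'stage result 0'.
Call chain: main.
First divergence: position 7 — the shown line 'stage result 1' should read 'stage result 0'.
Intended log window:
  5: fold_scores start: n=7 cutoff=10
  6: intermediate pair 2, 12
  7: stage result 0
Execution walk:
  pick_anchor([3, 12, 10, -1, 7, -1, 7]) -> 2  [called from rank_cells, line 26]
  fold_scores([3, 12, 10, -1, 7, -1, 7], 10) -> 12  [called from rank_cells, line 27]
  rank_cells([3, 12, 10, -1, 7, -1, 7], 10) -> 1  [called from main, line 36]
Log line origins:
  1 — main, line 35
  2 — rank_cells, line 25
  3 — pick_anchor, line 2
  4 — pick_anchor, line 7
  5 — fold_scores, line 11
  6 — rank_cells, line 28
  7 — main, line 37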